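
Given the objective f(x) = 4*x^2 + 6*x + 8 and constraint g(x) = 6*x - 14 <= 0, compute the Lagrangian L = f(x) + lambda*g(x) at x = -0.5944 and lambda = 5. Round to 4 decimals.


Step 1: Evaluate f(x).
f(-0.5944) = 4*(-0.5944)^2 + 6*(-0.5944) + 8 = 5.8468
Step 2: Evaluate g(x).
g(-0.5944) = 6*-0.5944 - 14 = -17.5664
Step 3: Compute Lagrangian.
L = 5.8468 + 5*-17.5664 = -81.9852


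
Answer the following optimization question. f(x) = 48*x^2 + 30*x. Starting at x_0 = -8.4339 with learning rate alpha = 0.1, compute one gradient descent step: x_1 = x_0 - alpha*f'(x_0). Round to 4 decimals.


We compute the gradient at x_0 and apply the update.
f'(x) = 96*x + 30
f'(-8.4339) = 96*-8.4339 + 30 = -779.6544
x_1 = -8.4339 - 0.1*-779.6544 = 69.5315


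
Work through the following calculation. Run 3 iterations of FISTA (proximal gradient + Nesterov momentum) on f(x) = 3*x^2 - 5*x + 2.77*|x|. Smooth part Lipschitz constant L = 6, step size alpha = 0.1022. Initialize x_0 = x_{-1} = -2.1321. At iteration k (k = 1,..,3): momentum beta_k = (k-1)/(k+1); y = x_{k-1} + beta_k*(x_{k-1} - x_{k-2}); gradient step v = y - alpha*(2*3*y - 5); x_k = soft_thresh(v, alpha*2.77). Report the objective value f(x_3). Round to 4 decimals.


FISTA on f(x) = 3*x^2 - 5*x + 2.77*|x|
L = 6, alpha = 0.1022
Iteration 1: beta = 0.0, y = -2.1321 + 0.0*(-2.1321 + 2.1321) = -2.1321
  grad(y) = -17.7926, v = y - alpha*grad = -0.3137
  prox(v) = soft_thresh(-0.3137, 0.2831) = -0.0306
Iteration 2: beta = 0.3333, y = -0.0306 + 0.3333*(-0.0306 + 2.1321) = 0.6699
  grad(y) = -0.9806, v = y - alpha*grad = 0.7701
  prox(v) = soft_thresh(0.7701, 0.2831) = 0.487
Iteration 3: beta = 0.5, y = 0.487 + 0.5*(0.487 + 0.0306) = 0.7458
  grad(y) = -0.525, v = y - alpha*grad = 0.7995
  prox(v) = soft_thresh(0.7995, 0.2831) = 0.5164
f(x_3) = 3*0.5164^2 - 5*0.5164 + 2.77*|0.5164| = -0.3516


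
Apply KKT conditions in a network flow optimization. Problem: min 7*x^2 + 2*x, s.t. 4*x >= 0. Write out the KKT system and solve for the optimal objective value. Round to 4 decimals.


Step 1: Try lambda = 0 (constraint inactive).
x_unc = -2/(2*7) = -0.1429
Check: 4*-0.1429 = -0.5716 < 0 -- violated!
Step 2: Constraint must be active: 4*x = 0
x* = 0/4 = 0.0
lambda = (2*7*0.0 + 2)/4 = 0.5
Step 3: Compute optimal value.
f(x*) = 7*0.0^2 + 2*0.0 = 0.0


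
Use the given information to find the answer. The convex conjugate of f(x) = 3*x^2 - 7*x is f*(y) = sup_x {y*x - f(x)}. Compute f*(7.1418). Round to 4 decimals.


f*(y) = sup_x {y*x - a*x^2 - b*x} = sup_x {(y-b)*x - a*x^2}
FOC: (y - b) - 2a*x = 0 => x* = (y - b)/(2a)
x* = (7.1418 + 7)/(2*3) = 2.357
f*(7.1418) = (y-b)^2/(4a) = (7.1418 + 7)^2/(4*3)
= 199.9905/12 = 16.6659


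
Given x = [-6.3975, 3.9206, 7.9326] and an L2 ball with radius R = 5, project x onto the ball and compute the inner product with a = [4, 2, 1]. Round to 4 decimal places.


Step 1: Compute ||x|| (intermediates to 6 decimals).
||x|| = sqrt((-6.3975)^2 + 3.9206^2 + 7.9326^2) = 10.919032
Step 2: Project.
Since ||x|| > R, scale = R/||x|| = 5/10.919032 = 0.457916, proj(x) = scale * x
proj(x) = [-2.929518, 1.795305, 3.632464]
Step 3: Dot product.
a^T * proj(x) = 4*(-2.929518) + 2*1.795305 + 1*3.632464 = -4.495


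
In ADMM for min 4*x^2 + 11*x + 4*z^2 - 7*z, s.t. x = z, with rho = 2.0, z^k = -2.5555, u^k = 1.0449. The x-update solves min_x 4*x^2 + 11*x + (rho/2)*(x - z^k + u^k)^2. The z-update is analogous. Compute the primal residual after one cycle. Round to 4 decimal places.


ADMM iteration with rho = 2.0, z^k = -2.5555, u^k = 1.0449
Step 1: x-update.
Minimize 4*x^2 + 11*x + (2.0/2)*(x + 2.5555 + 1.0449)^2
FOC: (2*4 + 2.0)*x = -11 + 2.0*(-2.5555 - 1.0449)
x^{k+1} = -1.8201
Step 2: z-update.
Minimize 4*z^2 - 7*z + (2.0/2)*(-1.8201 - z + 1.0449)^2
FOC: (2*4 + 2.0)*z = 7 + 2.0*(-1.8201 + 1.0449)
z^{k+1} = 0.545
Step 3: u-update.
u^{k+1} = 1.0449 - 1.8201 - 0.545 = -1.3201
Step 4: Primal residual = |-1.8201 - 0.545| = 2.365


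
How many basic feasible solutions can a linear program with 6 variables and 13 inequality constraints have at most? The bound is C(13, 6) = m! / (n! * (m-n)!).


Each vertex corresponds to some choice of n active constraints out of m, so the number of vertices is at most C(m, n) = m! / (n!(m-n)!).
m = 13, n = 6
Numerator: 13 * 12 * 11 * 10 * 9 * 8
Denominator: 6! = 720
C(13, 6) = 1716


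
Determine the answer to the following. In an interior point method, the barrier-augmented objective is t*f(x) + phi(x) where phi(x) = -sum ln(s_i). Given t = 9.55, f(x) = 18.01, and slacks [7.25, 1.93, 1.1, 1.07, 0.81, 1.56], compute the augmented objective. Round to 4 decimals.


Step 1: Compute log-barrier.
ln values: [1.981, 0.6575, 0.0953, 0.0677, -0.2107, 0.4447]
phi = -(1.981 + 0.6575 + 0.0953 + 0.0677 - 0.2107 + 0.4447) = -3.0355
Step 2: Compute augmented objective.
t*f(x) = 9.55*18.01 = 171.9955
Total = 171.9955 - 3.0355 = 168.96


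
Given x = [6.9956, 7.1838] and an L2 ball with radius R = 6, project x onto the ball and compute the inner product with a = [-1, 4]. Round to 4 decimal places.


Step 1: Compute ||x|| (intermediates to 6 decimals).
||x|| = sqrt(6.9956^2 + 7.1838^2) = 10.027233
Step 2: Project.
Since ||x|| > R, scale = R/||x|| = 6/10.027233 = 0.59837, proj(x) = scale * x
proj(x) = [4.185957, 4.29857]
Step 3: Dot product.
a^T * proj(x) = -1*4.185957 + 4*4.29857 = 13.0083


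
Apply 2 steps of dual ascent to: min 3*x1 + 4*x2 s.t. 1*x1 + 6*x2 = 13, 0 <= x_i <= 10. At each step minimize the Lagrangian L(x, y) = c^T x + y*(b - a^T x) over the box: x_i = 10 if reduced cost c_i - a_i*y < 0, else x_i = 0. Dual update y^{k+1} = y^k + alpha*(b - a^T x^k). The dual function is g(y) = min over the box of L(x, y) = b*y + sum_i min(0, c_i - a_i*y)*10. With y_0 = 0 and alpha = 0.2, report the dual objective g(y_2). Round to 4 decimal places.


Dual ascent for LP: min 3*x1 + 4*x2, 1*x1 + 6*x2 = 13, 0 <= x_i <= 10
Step 1: y^k = 0.0, reduced costs: (3.0, 4.0)
  x^k = (0.0, 0.0), subgradient = b - a^T x = 13.0
  y^{k+1} = 0.0 + 0.2*13.0 = 2.6
Step 2: y^k = 2.6, reduced costs: (0.4, -11.6)
  x^k = (0.0, 10.0), subgradient = b - a^T x = -47.0
  y^{k+1} = 2.6 + 0.2*-47.0 = -6.8
Dual objective at y_2 = -6.8: reduced costs (9.8, 44.8), box minimizer x = (0.0, 0.0)
g(y_2) = b*y + (c1 - a1*y)*x1 + (c2 - a2*y)*x2 = 13*(-6.8) + 9.8*0.0 + 44.8*0.0 = -88.4 + 0.0 + 0.0 = -88.4


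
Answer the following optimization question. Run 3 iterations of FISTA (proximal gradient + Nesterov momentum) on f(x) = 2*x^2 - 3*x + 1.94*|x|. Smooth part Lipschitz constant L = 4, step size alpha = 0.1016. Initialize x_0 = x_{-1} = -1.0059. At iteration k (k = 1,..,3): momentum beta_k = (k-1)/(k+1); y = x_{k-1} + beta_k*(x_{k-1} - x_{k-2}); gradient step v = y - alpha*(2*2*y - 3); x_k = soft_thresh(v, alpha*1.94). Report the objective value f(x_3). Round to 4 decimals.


FISTA on f(x) = 2*x^2 - 3*x + 1.94*|x|
L = 4, alpha = 0.1016
Iteration 1: beta = 0.0, y = -1.0059 + 0.0*(-1.0059 + 1.0059) = -1.0059
  grad(y) = -7.0236, v = y - alpha*grad = -0.2923
  prox(v) = soft_thresh(-0.2923, 0.1971) = -0.0952
Iteration 2: beta = 0.3333, y = -0.0952 + 0.3333*(-0.0952 + 1.0059) = 0.2084
  grad(y) = -2.1665, v = y - alpha*grad = 0.4285
  prox(v) = soft_thresh(0.4285, 0.1971) = 0.2314
Iteration 3: beta = 0.5, y = 0.2314 + 0.5*(0.2314 + 0.0952) = 0.3947
  grad(y) = -1.4213, v = y - alpha*grad = 0.5391
  prox(v) = soft_thresh(0.5391, 0.1971) = 0.342
f(x_3) = 2*0.342^2 - 3*0.342 + 1.94*|0.342| = -0.1286


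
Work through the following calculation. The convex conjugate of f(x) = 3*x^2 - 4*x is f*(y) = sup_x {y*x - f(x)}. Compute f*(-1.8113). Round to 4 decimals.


f*(y) = sup_x {y*x - a*x^2 - b*x} = sup_x {(y-b)*x - a*x^2}
FOC: (y - b) - 2a*x = 0 => x* = (y - b)/(2a)
x* = (-1.8113 + 4)/(2*3) = 0.3648
f*(-1.8113) = (y-b)^2/(4a) = (-1.8113 + 4)^2/(4*3)
= 4.7904/12 = 0.3992


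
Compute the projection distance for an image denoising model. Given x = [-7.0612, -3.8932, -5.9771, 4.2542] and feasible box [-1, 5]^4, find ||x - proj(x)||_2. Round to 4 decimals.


Project each component onto [-1, 5].
clip(-7.0612) = -1.0, clip(-3.8932) = -1.0, clip(-5.9771) = -1.0, clip(4.2542) = 4.2542
Projection = [-1.0, -1.0, -1.0, 4.2542]
Squared diffs: [36.7381, 8.3706, 24.7715, 0.0]
Distance = sqrt(69.8802) = 8.3594


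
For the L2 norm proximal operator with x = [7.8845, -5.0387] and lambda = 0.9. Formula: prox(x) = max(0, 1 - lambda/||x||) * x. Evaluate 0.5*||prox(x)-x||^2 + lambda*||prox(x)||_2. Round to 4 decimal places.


Step 1: Compute ||x||.
||x|| = 9.357
Step 2: Compute scaling factor.
scale = max(0, 1 - 0.9/9.357) = 0.9038
Step 3: prox(x) = [7.1261, -4.5541]
||prox(x)|| = 8.457
Step 4: Proximal objective.
0.5*||prox-x||^2 = 0.405
lambda*||prox|| = 7.6113
Total = 8.0163


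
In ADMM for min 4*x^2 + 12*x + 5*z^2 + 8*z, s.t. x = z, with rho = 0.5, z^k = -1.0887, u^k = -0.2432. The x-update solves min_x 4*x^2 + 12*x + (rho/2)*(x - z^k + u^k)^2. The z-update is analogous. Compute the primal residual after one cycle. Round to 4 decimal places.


ADMM iteration with rho = 0.5, z^k = -1.0887, u^k = -0.2432
Step 1: x-update.
Minimize 4*x^2 + 12*x + (0.5/2)*(x + 1.0887 - 0.2432)^2
FOC: (2*4 + 0.5)*x = -12 + 0.5*(-1.0887 + 0.2432)
x^{k+1} = -1.4615
Step 2: z-update.
Minimize 5*z^2 + 8*z + (0.5/2)*(-1.4615 - z - 0.2432)^2
FOC: (2*5 + 0.5)*z = -8 + 0.5*(-1.4615 - 0.2432)
z^{k+1} = -0.8431
Step 3: u-update.
u^{k+1} = -0.2432 - 1.4615 + 0.8431 = -0.8616
Step 4: Primal residual = |-1.4615 + 0.8431| = 0.6184


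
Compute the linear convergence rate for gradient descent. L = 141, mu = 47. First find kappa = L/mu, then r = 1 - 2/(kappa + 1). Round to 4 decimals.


Step 1: Compute the condition number.
kappa = L/mu = 141/47 = 3.0
Step 2: Compute the convergence rate.
r = 1 - 2/(kappa + 1) = 1 - 2*mu/(L + mu) = (L - mu)/(L + mu) = 94/188 = 0.5


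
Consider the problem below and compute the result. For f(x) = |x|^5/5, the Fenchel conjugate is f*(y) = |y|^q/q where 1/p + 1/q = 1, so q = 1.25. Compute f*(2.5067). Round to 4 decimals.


The conjugate exponent q satisfies 1/p + 1/q = 1.
p = 5, so q = 5/(5 - 1) = 1.25
|y|^q = 2.5067^1.25 = 3.1541
f*(2.5067) = 3.1541 / 1.25 = 2.5233


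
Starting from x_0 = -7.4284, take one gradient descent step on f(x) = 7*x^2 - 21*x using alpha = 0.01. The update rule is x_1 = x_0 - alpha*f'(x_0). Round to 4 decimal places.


We compute the gradient at x_0 and apply the update.
f'(x) = 14*x - 21
f'(-7.4284) = 14*-7.4284 - 21 = -124.9976
x_1 = -7.4284 - 0.01*-124.9976 = -6.1784


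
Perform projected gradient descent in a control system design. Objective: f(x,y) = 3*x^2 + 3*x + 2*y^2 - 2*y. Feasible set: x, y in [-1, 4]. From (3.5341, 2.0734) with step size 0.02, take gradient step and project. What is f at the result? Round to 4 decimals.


Step 1: Compute gradient at (3.5341, 2.0734).
grad_x = 2*3*3.5341 + 3 = 24.2046
grad_y = 2*2*2.0734 - 2 = 6.2936
Step 2: Gradient step.
x_raw = 3.5341 - 0.02*24.2046 = 3.05
y_raw = 2.0734 - 0.02*6.2936 = 1.9475
Step 3: Project onto [-1, 4].
x_proj = clip(3.05) = 3.05
y_proj = clip(1.9475) = 1.9475
Step 4: Evaluate f.
f(3.05, 1.9475) = 40.7483


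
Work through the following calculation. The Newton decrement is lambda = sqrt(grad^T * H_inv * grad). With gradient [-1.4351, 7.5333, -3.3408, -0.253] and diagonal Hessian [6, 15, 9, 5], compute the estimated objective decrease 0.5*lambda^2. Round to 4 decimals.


Step 1: H is diagonal, so H^(-1) * g = [-0.2392, 0.5022, -0.3712, -0.0506].
Step 2: g^T H^(-1) g = sum_i g_i^2 / H_ii
  = (-1.4351)^2/6 + (7.5333)^2/15 + (-3.3408)^2/9 + (-0.253)^2/5
  = 0.3433 + 3.7834 + 1.2401 + 0.0128 = 5.3795
Step 3: Objective decrease = 0.5 * g^T H^(-1) g = 2.6898


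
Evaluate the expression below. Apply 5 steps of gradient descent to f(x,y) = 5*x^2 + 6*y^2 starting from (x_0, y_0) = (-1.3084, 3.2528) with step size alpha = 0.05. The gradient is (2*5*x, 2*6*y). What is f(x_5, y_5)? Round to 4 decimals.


Gradient descent on f(x,y) = 5*x^2 + 6*y^2.
Starting point: (-1.3084, 3.2528), alpha = 0.05
Step 1: grad_x = 2*5*-1.3084 = -13.084, grad_y = 2*6*3.2528 = 39.0336
  x_1 = -1.3084 - 0.05*-13.084 = -0.6542
  y_1 = 3.2528 - 0.05*39.0336 = 1.3011
Step 2: grad_x = 2*5*-0.6542 = -6.542, grad_y = 2*6*1.3011 = 15.6134
  x_2 = -0.6542 - 0.05*-6.542 = -0.3271
  y_2 = 1.3011 - 0.05*15.6134 = 0.5204
Step 3: grad_x = 2*5*-0.3271 = -3.271, grad_y = 2*6*0.5204 = 6.2454
  x_3 = -0.3271 - 0.05*-3.271 = -0.1636
  y_3 = 0.5204 - 0.05*6.2454 = 0.2082
Step 4: grad_x = 2*5*-0.1636 = -1.6355, grad_y = 2*6*0.2082 = 2.4982
  x_4 = -0.1636 - 0.05*-1.6355 = -0.0818
  y_4 = 0.2082 - 0.05*2.4982 = 0.0833
Step 5: grad_x = 2*5*-0.0818 = -0.8178, grad_y = 2*6*0.0833 = 0.9993
  x_5 = -0.0818 - 0.05*-0.8178 = -0.0409
  y_5 = 0.0833 - 0.05*0.9993 = 0.0333
f(-0.0409, 0.0333) = 5*(-0.0409)^2 + 6*0.0333^2 = 0.015


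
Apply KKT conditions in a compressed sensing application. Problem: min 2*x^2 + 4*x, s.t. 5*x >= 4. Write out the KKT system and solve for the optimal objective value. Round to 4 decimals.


Step 1: Try lambda = 0 (constraint inactive).
x_unc = -4/(2*2) = -1.0
Check: 5*-1.0 = -5.0 < 4 -- violated!
Step 2: Constraint must be active: 5*x = 4
x* = 4/5 = 0.8
lambda = (2*2*0.8 + 4)/5 = 1.44
Step 3: Compute optimal value.
f(x*) = 2*0.8^2 + 4*0.8 = 4.48


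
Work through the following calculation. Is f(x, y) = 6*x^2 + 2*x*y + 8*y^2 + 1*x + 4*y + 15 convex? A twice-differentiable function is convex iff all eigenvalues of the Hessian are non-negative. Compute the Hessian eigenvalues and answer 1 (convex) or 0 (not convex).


The Hessian of f(x,y) = 6*x^2 + 2*x*y + 8*y^2 + 1*x + 4*y + 15 is:
H = [[12, 2], [2, 16]]
Trace = 12 + 16 = 28
Determinant = 12*16 - (2)^2 = 188
Discriminant = (28)^2 - 4*188 = 32.0
Eigenvalues: lambda_1 = 11.1716, lambda_2 = 16.8284
The function is convex.

1


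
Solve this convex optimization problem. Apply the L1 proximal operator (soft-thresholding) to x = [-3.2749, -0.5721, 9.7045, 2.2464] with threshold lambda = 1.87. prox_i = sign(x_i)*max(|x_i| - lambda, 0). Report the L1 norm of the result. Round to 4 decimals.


Soft-thresholding with lambda = 1.87:
prox(-3.2749) = sign(-3.2749)*max(|-3.2749| - 1.87, 0) = -1.4049
prox(-0.5721) = sign(-0.5721)*max(|-0.5721| - 1.87, 0) = 0.0
prox(9.7045) = sign(9.7045)*max(|9.7045| - 1.87, 0) = 7.8345
prox(2.2464) = sign(2.2464)*max(|2.2464| - 1.87, 0) = 0.3764
prox(x) = [-1.4049, 0.0, 7.8345, 0.3764]
||prox(x)||_1 = 1.4049 + 0.0 + 7.8345 + 0.3764 = 9.6158


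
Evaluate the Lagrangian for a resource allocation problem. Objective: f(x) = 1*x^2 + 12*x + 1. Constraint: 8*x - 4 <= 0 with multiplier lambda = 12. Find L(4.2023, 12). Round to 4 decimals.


Step 1: Evaluate f(x).
f(4.2023) = 1*4.2023^2 + 12*4.2023 + 1 = 69.0869
Step 2: Evaluate g(x).
g(4.2023) = 8*4.2023 - 4 = 29.6184
Step 3: Compute Lagrangian.
L = 69.0869 + 12*29.6184 = 424.5077


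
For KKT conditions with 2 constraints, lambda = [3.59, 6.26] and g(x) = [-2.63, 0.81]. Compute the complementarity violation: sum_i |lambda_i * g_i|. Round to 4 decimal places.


KKT complementary slackness check:
lambda_1 * g_1 = 3.59 * -2.63 = -9.4417
lambda_2 * g_2 = 6.26 * 0.81 = 5.0706
Total violation = 9.4417 + 5.0706 = 14.5123


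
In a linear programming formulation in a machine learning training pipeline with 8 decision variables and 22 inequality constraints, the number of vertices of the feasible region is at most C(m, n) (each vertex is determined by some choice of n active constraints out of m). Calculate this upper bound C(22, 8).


Each vertex corresponds to some choice of n active constraints out of m, so the number of vertices is at most C(m, n) = m! / (n!(m-n)!).
m = 22, n = 8
Numerator: 22 * 21 * 20 * 19 * 18 * 17 * 16 * 15
Denominator: 8! = 40320
C(22, 8) = 319770


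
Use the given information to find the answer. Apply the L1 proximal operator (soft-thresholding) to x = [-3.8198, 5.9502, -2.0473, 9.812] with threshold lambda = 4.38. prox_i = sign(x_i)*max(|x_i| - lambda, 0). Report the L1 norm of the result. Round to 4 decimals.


Soft-thresholding with lambda = 4.38:
prox(-3.8198) = sign(-3.8198)*max(|-3.8198| - 4.38, 0) = 0.0
prox(5.9502) = sign(5.9502)*max(|5.9502| - 4.38, 0) = 1.5702
prox(-2.0473) = sign(-2.0473)*max(|-2.0473| - 4.38, 0) = 0.0
prox(9.812) = sign(9.812)*max(|9.812| - 4.38, 0) = 5.432
prox(x) = [0.0, 1.5702, 0.0, 5.432]
||prox(x)||_1 = 0.0 + 1.5702 + 0.0 + 5.432 = 7.0022


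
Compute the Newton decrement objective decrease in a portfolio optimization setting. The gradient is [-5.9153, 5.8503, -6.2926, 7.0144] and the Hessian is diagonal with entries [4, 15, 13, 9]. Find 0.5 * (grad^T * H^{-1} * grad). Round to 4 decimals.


Step 1: H is diagonal, so H^(-1) * g = [-1.4788, 0.39, -0.484, 0.7794].
Step 2: g^T H^(-1) g = sum_i g_i^2 / H_ii
  = (-5.9153)^2/4 + (5.8503)^2/15 + (-6.2926)^2/13 + (7.0144)^2/9
  = 8.7477 + 2.2817 + 3.0459 + 5.4669 = 19.5422
Step 3: Objective decrease = 0.5 * g^T H^(-1) g = 9.7711


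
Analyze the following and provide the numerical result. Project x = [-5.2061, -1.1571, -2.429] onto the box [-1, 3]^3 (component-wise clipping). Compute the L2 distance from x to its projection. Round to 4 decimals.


Project each component onto [-1, 3].
clip(-5.2061) = -1.0, clip(-1.1571) = -1.0, clip(-2.429) = -1.0
Projection = [-1.0, -1.0, -1.0]
Squared diffs: [17.6913, 0.0247, 2.042]
Distance = sqrt(19.758) = 4.445


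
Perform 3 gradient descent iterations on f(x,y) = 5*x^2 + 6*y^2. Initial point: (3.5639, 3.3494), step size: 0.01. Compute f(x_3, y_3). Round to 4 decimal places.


Gradient descent on f(x,y) = 5*x^2 + 6*y^2.
Starting point: (3.5639, 3.3494), alpha = 0.01
Step 1: grad_x = 2*5*3.5639 = 35.639, grad_y = 2*6*3.3494 = 40.1928
  x_1 = 3.5639 - 0.01*35.639 = 3.2075
  y_1 = 3.3494 - 0.01*40.1928 = 2.9475
Step 2: grad_x = 2*5*3.2075 = 32.0751, grad_y = 2*6*2.9475 = 35.3697
  x_2 = 3.2075 - 0.01*32.0751 = 2.8868
  y_2 = 2.9475 - 0.01*35.3697 = 2.5938
Step 3: grad_x = 2*5*2.8868 = 28.8676, grad_y = 2*6*2.5938 = 31.1253
  x_3 = 2.8868 - 0.01*28.8676 = 2.5981
  y_3 = 2.5938 - 0.01*31.1253 = 2.2825
f(2.5981, 2.2825) = 5*2.5981^2 + 6*2.2825^2 = 65.0096


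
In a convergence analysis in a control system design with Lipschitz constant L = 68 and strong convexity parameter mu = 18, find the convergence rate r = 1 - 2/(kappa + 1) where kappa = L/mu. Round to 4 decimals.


Step 1: Compute the condition number.
kappa = L/mu = 68/18 = 3.7778
Step 2: Compute the convergence rate.
r = 1 - 2/(kappa + 1) = 1 - 2*mu/(L + mu) = (L - mu)/(L + mu) = 50/86 = 0.5814


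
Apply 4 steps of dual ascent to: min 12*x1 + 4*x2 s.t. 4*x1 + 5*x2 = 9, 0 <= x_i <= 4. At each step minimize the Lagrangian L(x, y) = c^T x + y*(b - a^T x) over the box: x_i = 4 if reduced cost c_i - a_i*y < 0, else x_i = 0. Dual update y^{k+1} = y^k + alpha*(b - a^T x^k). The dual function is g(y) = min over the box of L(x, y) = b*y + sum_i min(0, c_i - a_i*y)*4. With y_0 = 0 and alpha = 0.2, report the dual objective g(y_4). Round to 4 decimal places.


Dual ascent for LP: min 12*x1 + 4*x2, 4*x1 + 5*x2 = 9, 0 <= x_i <= 4
Step 1: y^k = 0.0, reduced costs: (12.0, 4.0)
  x^k = (0.0, 0.0), subgradient = b - a^T x = 9.0
  y^{k+1} = 0.0 + 0.2*9.0 = 1.8
Step 2: y^k = 1.8, reduced costs: (4.8, -5.0)
  x^k = (0.0, 4.0), subgradient = b - a^T x = -11.0
  y^{k+1} = 1.8 + 0.2*-11.0 = -0.4
Step 3: y^k = -0.4, reduced costs: (13.6, 6.0)
  x^k = (0.0, 0.0), subgradient = b - a^T x = 9.0
  y^{k+1} = -0.4 + 0.2*9.0 = 1.4
Step 4: y^k = 1.4, reduced costs: (6.4, -3.0)
  x^k = (0.0, 4.0), subgradient = b - a^T x = -11.0
  y^{k+1} = 1.4 + 0.2*-11.0 = -0.8
Dual objective at y_4 = -0.8: reduced costs (15.2, 8.0), box minimizer x = (0.0, 0.0)
g(y_4) = b*y + (c1 - a1*y)*x1 + (c2 - a2*y)*x2 = 9*(-0.8) + 15.2*0.0 + 8.0*0.0 = -7.2 + 0.0 + 0.0 = -7.2


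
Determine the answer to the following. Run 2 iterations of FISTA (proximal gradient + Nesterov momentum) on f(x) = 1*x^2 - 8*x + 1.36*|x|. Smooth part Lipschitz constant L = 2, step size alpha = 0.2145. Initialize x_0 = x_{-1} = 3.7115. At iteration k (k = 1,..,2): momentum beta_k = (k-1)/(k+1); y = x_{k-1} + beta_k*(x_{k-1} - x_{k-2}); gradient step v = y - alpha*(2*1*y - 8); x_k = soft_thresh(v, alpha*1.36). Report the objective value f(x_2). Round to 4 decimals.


FISTA on f(x) = 1*x^2 - 8*x + 1.36*|x|
L = 2, alpha = 0.2145
Iteration 1: beta = 0.0, y = 3.7115 + 0.0*(3.7115 - 3.7115) = 3.7115
  grad(y) = -0.577, v = y - alpha*grad = 3.8353
  prox(v) = soft_thresh(3.8353, 0.2917) = 3.5435
Iteration 2: beta = 0.3333, y = 3.5435 + 0.3333*(3.5435 - 3.7115) = 3.4876
  grad(y) = -1.0249, v = y - alpha*grad = 3.7074
  prox(v) = soft_thresh(3.7074, 0.2917) = 3.4157
f(x_2) = 1*3.4157^2 - 8*3.4157 + 1.36*|3.4157| = -11.0132


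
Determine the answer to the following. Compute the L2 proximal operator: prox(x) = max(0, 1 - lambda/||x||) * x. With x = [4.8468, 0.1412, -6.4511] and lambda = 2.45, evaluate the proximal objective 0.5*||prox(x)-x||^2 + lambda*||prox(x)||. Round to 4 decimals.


Step 1: Compute ||x||.
||x|| = 8.0702
Step 2: Compute scaling factor.
scale = max(0, 1 - 2.45/8.0702) = 0.6964
Step 3: prox(x) = [3.3754, 0.0983, -4.4926]
||prox(x)|| = 5.6202
Step 4: Proximal objective.
0.5*||prox-x||^2 = 3.0013
lambda*||prox|| = 13.7695
Total = 16.7707


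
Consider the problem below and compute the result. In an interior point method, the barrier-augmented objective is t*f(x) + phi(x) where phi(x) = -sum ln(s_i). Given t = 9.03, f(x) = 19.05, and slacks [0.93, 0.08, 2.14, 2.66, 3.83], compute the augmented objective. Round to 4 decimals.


Step 1: Compute log-barrier.
ln values: [-0.0726, -2.5257, 0.7608, 0.9783, 1.3429]
phi = -(-0.0726 - 2.5257 + 0.7608 + 0.9783 + 1.3429) = -0.4837
Step 2: Compute augmented objective.
t*f(x) = 9.03*19.05 = 172.0215
Total = 172.0215 - 0.4837 = 171.5378


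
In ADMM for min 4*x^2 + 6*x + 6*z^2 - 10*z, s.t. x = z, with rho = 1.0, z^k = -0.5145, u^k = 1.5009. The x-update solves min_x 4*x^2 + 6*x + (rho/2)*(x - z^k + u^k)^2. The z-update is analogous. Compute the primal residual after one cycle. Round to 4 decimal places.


ADMM iteration with rho = 1.0, z^k = -0.5145, u^k = 1.5009
Step 1: x-update.
Minimize 4*x^2 + 6*x + (1.0/2)*(x + 0.5145 + 1.5009)^2
FOC: (2*4 + 1.0)*x = -6 + 1.0*(-0.5145 - 1.5009)
x^{k+1} = -0.8906
Step 2: z-update.
Minimize 6*z^2 - 10*z + (1.0/2)*(-0.8906 - z + 1.5009)^2
FOC: (2*6 + 1.0)*z = 10 + 1.0*(-0.8906 + 1.5009)
z^{k+1} = 0.8162
Step 3: u-update.
u^{k+1} = 1.5009 - 0.8906 - 0.8162 = -0.2059
Step 4: Primal residual = |-0.8906 - 0.8162| = 1.7068


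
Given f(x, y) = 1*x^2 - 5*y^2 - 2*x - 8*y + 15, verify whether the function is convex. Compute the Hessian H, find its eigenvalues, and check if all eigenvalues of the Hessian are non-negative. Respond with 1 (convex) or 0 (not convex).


The Hessian of f(x,y) = 1*x^2 - 5*y^2 - 2*x - 8*y + 15 is:
H = [[2, 0], [0, -10]]
Trace = 2 - 10 = -8
Determinant = 2*-10 - (0)^2 = -20
Discriminant = (-8)^2 - 4*-20 = 144.0
Eigenvalues: lambda_1 = -10.0, lambda_2 = 2.0
The function is not convex.

0


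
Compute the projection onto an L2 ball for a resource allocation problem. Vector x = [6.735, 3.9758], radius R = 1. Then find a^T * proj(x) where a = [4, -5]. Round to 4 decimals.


Step 1: Compute ||x|| (intermediates to 6 decimals).
||x|| = sqrt(6.735^2 + 3.9758^2) = 7.820947
Step 2: Project.
Since ||x|| > R, scale = R/||x|| = 1/7.820947 = 0.127862, proj(x) = scale * x
proj(x) = [0.861151, 0.508354]
Step 3: Dot product.
a^T * proj(x) = 4*0.861151 - 5*0.508354 = 0.9028


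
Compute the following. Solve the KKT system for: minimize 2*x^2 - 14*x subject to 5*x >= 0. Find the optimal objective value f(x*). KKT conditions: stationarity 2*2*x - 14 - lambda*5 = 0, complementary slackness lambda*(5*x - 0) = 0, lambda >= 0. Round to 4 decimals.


Step 1: Try lambda = 0 (constraint inactive).
Stationarity: 2*2*x - 14 = 0
x* = 14/(2*2) = 3.5
Check constraint: 5*3.5 = 17.5 >= 0 -- satisfied.
Step 2: Compute optimal value.
f(x*) = 2*3.5^2 - 14*3.5 = -24.5


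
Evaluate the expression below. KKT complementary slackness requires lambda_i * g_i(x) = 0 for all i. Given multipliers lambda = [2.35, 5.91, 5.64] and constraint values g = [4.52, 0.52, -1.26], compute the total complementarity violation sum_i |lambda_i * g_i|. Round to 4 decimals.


KKT complementary slackness check:
lambda_1 * g_1 = 2.35 * 4.52 = 10.622
lambda_2 * g_2 = 5.91 * 0.52 = 3.0732
lambda_3 * g_3 = 5.64 * -1.26 = -7.1064
Total violation = 10.622 + 3.0732 + 7.1064 = 20.8016


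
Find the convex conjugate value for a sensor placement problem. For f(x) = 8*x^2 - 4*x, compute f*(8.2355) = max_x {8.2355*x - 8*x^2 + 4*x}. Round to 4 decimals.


f*(y) = sup_x {y*x - a*x^2 - b*x} = sup_x {(y-b)*x - a*x^2}
FOC: (y - b) - 2a*x = 0 => x* = (y - b)/(2a)
x* = (8.2355 + 4)/(2*8) = 0.7647
f*(8.2355) = (y-b)^2/(4a) = (8.2355 + 4)^2/(4*8)
= 149.7075/32 = 4.6784


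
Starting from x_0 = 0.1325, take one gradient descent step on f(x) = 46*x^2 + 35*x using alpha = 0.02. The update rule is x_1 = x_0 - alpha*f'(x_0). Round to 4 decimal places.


We compute the gradient at x_0 and apply the update.
f'(x) = 92*x + 35
f'(0.1325) = 92*0.1325 + 35 = 47.19
x_1 = 0.1325 - 0.02*47.19 = -0.8113


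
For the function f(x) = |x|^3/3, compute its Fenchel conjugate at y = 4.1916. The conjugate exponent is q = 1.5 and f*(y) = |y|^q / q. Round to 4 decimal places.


The conjugate exponent q satisfies 1/p + 1/q = 1.
p = 3, so q = 3/(3 - 1) = 1.5
|y|^q = 4.1916^1.5 = 8.5816
f*(4.1916) = 8.5816 / 1.5 = 5.7211


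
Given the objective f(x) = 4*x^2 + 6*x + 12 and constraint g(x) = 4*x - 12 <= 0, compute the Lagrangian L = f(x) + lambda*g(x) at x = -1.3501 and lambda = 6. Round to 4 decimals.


Step 1: Evaluate f(x).
f(-1.3501) = 4*(-1.3501)^2 + 6*(-1.3501) + 12 = 11.1905
Step 2: Evaluate g(x).
g(-1.3501) = 4*-1.3501 - 12 = -17.4004
Step 3: Compute Lagrangian.
L = 11.1905 + 6*-17.4004 = -93.2119


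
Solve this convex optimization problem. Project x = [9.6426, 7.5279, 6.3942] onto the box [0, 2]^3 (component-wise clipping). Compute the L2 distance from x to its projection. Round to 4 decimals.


Project each component onto [0, 2].
clip(9.6426) = 2.0, clip(7.5279) = 2.0, clip(6.3942) = 2.0
Projection = [2.0, 2.0, 2.0]
Squared diffs: [58.4093, 30.5577, 19.309]
Distance = sqrt(108.276) = 10.4056


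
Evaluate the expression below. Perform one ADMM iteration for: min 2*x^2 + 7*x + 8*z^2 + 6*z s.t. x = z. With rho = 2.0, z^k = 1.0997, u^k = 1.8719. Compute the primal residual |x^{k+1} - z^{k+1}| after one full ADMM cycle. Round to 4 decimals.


ADMM iteration with rho = 2.0, z^k = 1.0997, u^k = 1.8719
Step 1: x-update.
Minimize 2*x^2 + 7*x + (2.0/2)*(x - 1.0997 + 1.8719)^2
FOC: (2*2 + 2.0)*x = -7 + 2.0*(1.0997 - 1.8719)
x^{k+1} = -1.4241
Step 2: z-update.
Minimize 8*z^2 + 6*z + (2.0/2)*(-1.4241 - z + 1.8719)^2
FOC: (2*8 + 2.0)*z = -6 + 2.0*(-1.4241 + 1.8719)
z^{k+1} = -0.2836
Step 3: u-update.
u^{k+1} = 1.8719 - 1.4241 + 0.2836 = 0.7314
Step 4: Primal residual = |-1.4241 + 0.2836| = 1.1405


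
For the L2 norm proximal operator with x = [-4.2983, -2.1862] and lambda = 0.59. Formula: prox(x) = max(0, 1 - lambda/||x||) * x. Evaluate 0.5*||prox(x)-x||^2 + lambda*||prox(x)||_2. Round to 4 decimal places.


Step 1: Compute ||x||.
||x|| = 4.8223
Step 2: Compute scaling factor.
scale = max(0, 1 - 0.59/4.8223) = 0.8777
Step 3: prox(x) = [-3.7724, -1.9187]
||prox(x)|| = 4.2323
Step 4: Proximal objective.
0.5*||prox-x||^2 = 0.1741
lambda*||prox|| = 2.4971
Total = 2.6711


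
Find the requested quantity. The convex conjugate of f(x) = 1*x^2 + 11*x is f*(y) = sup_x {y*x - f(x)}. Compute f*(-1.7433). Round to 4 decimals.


f*(y) = sup_x {y*x - a*x^2 - b*x} = sup_x {(y-b)*x - a*x^2}
FOC: (y - b) - 2a*x = 0 => x* = (y - b)/(2a)
x* = (-1.7433 - 11)/(2*1) = -6.3717
f*(-1.7433) = (y-b)^2/(4a) = (-1.7433 - 11)^2/(4*1)
= 162.3917/4 = 40.5979


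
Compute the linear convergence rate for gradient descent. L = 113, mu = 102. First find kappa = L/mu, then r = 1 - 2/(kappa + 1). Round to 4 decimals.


Step 1: Compute the condition number.
kappa = L/mu = 113/102 = 1.1078
Step 2: Compute the convergence rate.
r = 1 - 2/(kappa + 1) = 1 - 2*mu/(L + mu) = (L - mu)/(L + mu) = 11/215 = 0.0512


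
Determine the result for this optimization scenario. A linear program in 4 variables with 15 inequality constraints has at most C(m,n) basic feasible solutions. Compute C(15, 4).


Each vertex corresponds to some choice of n active constraints out of m, so the number of vertices is at most C(m, n) = m! / (n!(m-n)!).
m = 15, n = 4
Numerator: 15 * 14 * 13 * 12
Denominator: 4! = 24
C(15, 4) = 1365


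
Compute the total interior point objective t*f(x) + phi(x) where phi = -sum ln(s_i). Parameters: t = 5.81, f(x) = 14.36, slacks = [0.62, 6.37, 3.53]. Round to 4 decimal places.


Step 1: Compute log-barrier.
ln values: [-0.478, 1.8516, 1.2613]
phi = -(-0.478 + 1.8516 + 1.2613) = -2.6349
Step 2: Compute augmented objective.
t*f(x) = 5.81*14.36 = 83.4316
Total = 83.4316 - 2.6349 = 80.7967


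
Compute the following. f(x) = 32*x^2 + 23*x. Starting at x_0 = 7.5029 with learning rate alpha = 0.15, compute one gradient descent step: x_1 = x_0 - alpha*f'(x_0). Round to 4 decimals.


We compute the gradient at x_0 and apply the update.
f'(x) = 64*x + 23
f'(7.5029) = 64*7.5029 + 23 = 503.1856
x_1 = 7.5029 - 0.15*503.1856 = -67.9749


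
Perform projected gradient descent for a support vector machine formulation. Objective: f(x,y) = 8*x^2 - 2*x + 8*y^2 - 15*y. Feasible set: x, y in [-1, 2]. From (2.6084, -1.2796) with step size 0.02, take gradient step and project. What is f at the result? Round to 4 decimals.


Step 1: Compute gradient at (2.6084, -1.2796).
grad_x = 2*8*2.6084 - 2 = 39.7344
grad_y = 2*8*-1.2796 - 15 = -35.4736
Step 2: Gradient step.
x_raw = 2.6084 - 0.02*39.7344 = 1.8137
y_raw = -1.2796 - 0.02*-35.4736 = -0.5701
Step 3: Project onto [-1, 2].
x_proj = clip(1.8137) = 1.8137
y_proj = clip(-0.5701) = -0.5701
Step 4: Evaluate f.
f(1.8137, -0.5701) = 33.8413


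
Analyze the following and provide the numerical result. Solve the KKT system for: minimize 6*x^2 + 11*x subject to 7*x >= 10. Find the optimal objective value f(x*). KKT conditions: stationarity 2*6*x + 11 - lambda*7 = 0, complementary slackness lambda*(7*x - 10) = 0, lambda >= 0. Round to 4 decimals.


Step 1: Try lambda = 0 (constraint inactive).
x_unc = -11/(2*6) = -0.9167
Check: 7*-0.9167 = -6.4169 < 10 -- violated!
Step 2: Constraint must be active: 7*x = 10
x* = 10/7 = 1.4286 (rounded; the exact value 10/7 is used below)
lambda = (2*6*(10/7) + 11)/7 = 4.0204
Step 3: Compute optimal value.
f(x*) = 6*(10/7)^2 + 11*(10/7) = 27.9592


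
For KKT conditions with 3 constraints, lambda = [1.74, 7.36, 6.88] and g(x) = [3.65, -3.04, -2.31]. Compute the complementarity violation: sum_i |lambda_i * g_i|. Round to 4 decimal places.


KKT complementary slackness check:
lambda_1 * g_1 = 1.74 * 3.65 = 6.351
lambda_2 * g_2 = 7.36 * -3.04 = -22.3744
lambda_3 * g_3 = 6.88 * -2.31 = -15.8928
Total violation = 6.351 + 22.3744 + 15.8928 = 44.6182


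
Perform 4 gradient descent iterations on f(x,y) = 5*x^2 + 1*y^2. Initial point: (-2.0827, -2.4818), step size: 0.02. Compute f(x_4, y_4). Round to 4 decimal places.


Gradient descent on f(x,y) = 5*x^2 + 1*y^2.
Starting point: (-2.0827, -2.4818), alpha = 0.02
Step 1: grad_x = 2*5*-2.0827 = -20.827, grad_y = 2*1*-2.4818 = -4.9636
  x_1 = -2.0827 - 0.02*-20.827 = -1.6662
  y_1 = -2.4818 - 0.02*-4.9636 = -2.3825
Step 2: grad_x = 2*5*-1.6662 = -16.6616, grad_y = 2*1*-2.3825 = -4.7651
  x_2 = -1.6662 - 0.02*-16.6616 = -1.3329
  y_2 = -2.3825 - 0.02*-4.7651 = -2.2872
Step 3: grad_x = 2*5*-1.3329 = -13.3293, grad_y = 2*1*-2.2872 = -4.5745
  x_3 = -1.3329 - 0.02*-13.3293 = -1.0663
  y_3 = -2.2872 - 0.02*-4.5745 = -2.1957
Step 4: grad_x = 2*5*-1.0663 = -10.6634, grad_y = 2*1*-2.1957 = -4.3915
  x_4 = -1.0663 - 0.02*-10.6634 = -0.8531
  y_4 = -2.1957 - 0.02*-4.3915 = -2.1079
f(-0.8531, -2.1079) = 5*(-0.8531)^2 + 1*(-2.1079)^2 = 8.082


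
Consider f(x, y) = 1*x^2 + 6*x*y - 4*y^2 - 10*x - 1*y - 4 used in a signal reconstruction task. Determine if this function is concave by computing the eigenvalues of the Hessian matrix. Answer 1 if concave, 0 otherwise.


The Hessian of f(x,y) = 1*x^2 + 6*x*y - 4*y^2 - 10*x - 1*y - 4 is:
H = [[2, 6], [6, -8]]
Trace = 2 - 8 = -6
Determinant = 2*-8 - (6)^2 = -52
Discriminant = (-6)^2 - 4*-52 = 244.0
Eigenvalues: lambda_1 = -10.8102, lambda_2 = 4.8102
The function is not concave.

0


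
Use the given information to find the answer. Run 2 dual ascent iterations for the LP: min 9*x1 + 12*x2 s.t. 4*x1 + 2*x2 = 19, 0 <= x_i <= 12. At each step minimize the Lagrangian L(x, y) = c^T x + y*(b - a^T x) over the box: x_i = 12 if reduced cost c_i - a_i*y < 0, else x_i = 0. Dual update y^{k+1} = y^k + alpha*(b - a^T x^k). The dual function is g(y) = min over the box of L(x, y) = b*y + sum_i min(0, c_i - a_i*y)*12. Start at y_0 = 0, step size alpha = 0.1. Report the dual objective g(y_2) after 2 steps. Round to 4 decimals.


Dual ascent for LP: min 9*x1 + 12*x2, 4*x1 + 2*x2 = 19, 0 <= x_i <= 12
Step 1: y^k = 0.0, reduced costs: (9.0, 12.0)
  x^k = (0.0, 0.0), subgradient = b - a^T x = 19.0
  y^{k+1} = 0.0 + 0.1*19.0 = 1.9
Step 2: y^k = 1.9, reduced costs: (1.4, 8.2)
  x^k = (0.0, 0.0), subgradient = b - a^T x = 19.0
  y^{k+1} = 1.9 + 0.1*19.0 = 3.8
Dual objective at y_2 = 3.8: reduced costs (-6.2, 4.4), box minimizer x = (12.0, 0.0)
g(y_2) = b*y + (c1 - a1*y)*x1 + (c2 - a2*y)*x2 = 19*3.8 + (-6.2)*12.0 + 4.4*0.0 = 72.2 - 74.4 + 0.0 = -2.2


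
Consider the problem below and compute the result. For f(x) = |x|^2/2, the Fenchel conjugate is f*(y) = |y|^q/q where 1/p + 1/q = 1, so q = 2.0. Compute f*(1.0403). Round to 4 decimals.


The conjugate exponent q satisfies 1/p + 1/q = 1.
p = 2, so q = 2/(2 - 1) = 2.0
|y|^q = 1.0403^2.0 = 1.0822
f*(1.0403) = 1.0822 / 2.0 = 0.5411


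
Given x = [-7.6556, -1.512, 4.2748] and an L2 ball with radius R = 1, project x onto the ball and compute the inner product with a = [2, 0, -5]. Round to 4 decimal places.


Step 1: Compute ||x|| (intermediates to 6 decimals).
||x|| = sqrt((-7.6556)^2 + (-1.512)^2 + 4.2748^2) = 8.897655
Step 2: Project.
Since ||x|| > R, scale = R/||x|| = 1/8.897655 = 0.112389, proj(x) = scale * x
proj(x) = [-0.860405, -0.169932, 0.48044]
Step 3: Dot product.
a^T * proj(x) = 2*(-0.860405) + 0*(-0.169932) - 5*0.48044 = -4.123


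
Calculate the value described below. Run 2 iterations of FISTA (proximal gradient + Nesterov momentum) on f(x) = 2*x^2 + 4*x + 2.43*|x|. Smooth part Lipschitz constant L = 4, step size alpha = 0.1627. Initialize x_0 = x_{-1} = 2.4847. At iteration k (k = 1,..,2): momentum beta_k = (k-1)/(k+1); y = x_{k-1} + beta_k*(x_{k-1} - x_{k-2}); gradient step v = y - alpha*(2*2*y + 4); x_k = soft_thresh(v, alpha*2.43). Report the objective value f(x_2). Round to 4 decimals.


FISTA on f(x) = 2*x^2 + 4*x + 2.43*|x|
L = 4, alpha = 0.1627
Iteration 1: beta = 0.0, y = 2.4847 + 0.0*(2.4847 - 2.4847) = 2.4847
  grad(y) = 13.9388, v = y - alpha*grad = 0.2169
  prox(v) = soft_thresh(0.2169, 0.3954) = 0.0
Iteration 2: beta = 0.3333, y = 0.0 + 0.3333*(0.0 - 2.4847) = -0.8282
  grad(y) = 0.6871, v = y - alpha*grad = -0.94
  prox(v) = soft_thresh(-0.94, 0.3954) = -0.5447
f(x_2) = 2*(-0.5447)^2 + 4*(-0.5447) + 2.43*|-0.5447| = -0.2618


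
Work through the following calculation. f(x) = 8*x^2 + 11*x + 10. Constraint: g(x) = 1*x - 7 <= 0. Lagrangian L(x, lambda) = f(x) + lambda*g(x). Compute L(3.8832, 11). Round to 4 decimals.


Step 1: Evaluate f(x).
f(3.8832) = 8*3.8832^2 + 11*3.8832 + 10 = 173.3491
Step 2: Evaluate g(x).
g(3.8832) = 1*3.8832 - 7 = -3.1168
Step 3: Compute Lagrangian.
L = 173.3491 + 11*-3.1168 = 139.0643


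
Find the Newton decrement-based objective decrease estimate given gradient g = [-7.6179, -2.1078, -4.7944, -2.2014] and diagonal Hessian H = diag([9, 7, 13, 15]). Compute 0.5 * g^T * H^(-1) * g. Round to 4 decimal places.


Step 1: H is diagonal, so H^(-1) * g = [-0.8464, -0.3011, -0.3688, -0.1468].
Step 2: g^T H^(-1) g = sum_i g_i^2 / H_ii
  = (-7.6179)^2/9 + (-2.1078)^2/7 + (-4.7944)^2/13 + (-2.2014)^2/15
  = 6.448 + 0.6347 + 1.7682 + 0.3231 = 9.174
Step 3: Objective decrease = 0.5 * g^T H^(-1) g = 4.587


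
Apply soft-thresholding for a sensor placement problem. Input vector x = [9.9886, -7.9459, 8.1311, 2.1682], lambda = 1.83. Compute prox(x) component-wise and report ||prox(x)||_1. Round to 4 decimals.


Soft-thresholding with lambda = 1.83:
prox(9.9886) = sign(9.9886)*max(|9.9886| - 1.83, 0) = 8.1586
prox(-7.9459) = sign(-7.9459)*max(|-7.9459| - 1.83, 0) = -6.1159
prox(8.1311) = sign(8.1311)*max(|8.1311| - 1.83, 0) = 6.3011
prox(2.1682) = sign(2.1682)*max(|2.1682| - 1.83, 0) = 0.3382
prox(x) = [8.1586, -6.1159, 6.3011, 0.3382]
||prox(x)||_1 = 8.1586 + 6.1159 + 6.3011 + 0.3382 = 20.9138


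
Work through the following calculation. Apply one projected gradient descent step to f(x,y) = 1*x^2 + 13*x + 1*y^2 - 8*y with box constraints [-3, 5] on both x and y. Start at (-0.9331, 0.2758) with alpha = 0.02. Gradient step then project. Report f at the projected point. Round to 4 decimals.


Step 1: Compute gradient at (-0.9331, 0.2758).
grad_x = 2*1*-0.9331 + 13 = 11.1338
grad_y = 2*1*0.2758 - 8 = -7.4484
Step 2: Gradient step.
x_raw = -0.9331 - 0.02*11.1338 = -1.1558
y_raw = 0.2758 - 0.02*-7.4484 = 0.4248
Step 3: Project onto [-3, 5].
x_proj = clip(-1.1558) = -1.1558
y_proj = clip(0.4248) = 0.4248
Step 4: Evaluate f.
f(-1.1558, 0.4248) = -16.907


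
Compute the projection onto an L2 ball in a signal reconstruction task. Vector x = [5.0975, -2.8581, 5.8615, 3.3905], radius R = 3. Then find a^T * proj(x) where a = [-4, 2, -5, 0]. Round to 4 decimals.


Step 1: Compute ||x|| (intermediates to 6 decimals).
||x|| = sqrt(5.0975^2 + (-2.8581)^2 + 5.8615^2 + 3.3905^2) = 8.944603
Step 2: Project.
Since ||x|| > R, scale = R/||x|| = 3/8.944603 = 0.335398, proj(x) = scale * x
proj(x) = [1.709691, -0.958601, 1.965935, 1.137167]
Step 3: Dot product.
a^T * proj(x) = -4*1.709691 + 2*(-0.958601) - 5*1.965935 + 0*1.137167 = -18.5856


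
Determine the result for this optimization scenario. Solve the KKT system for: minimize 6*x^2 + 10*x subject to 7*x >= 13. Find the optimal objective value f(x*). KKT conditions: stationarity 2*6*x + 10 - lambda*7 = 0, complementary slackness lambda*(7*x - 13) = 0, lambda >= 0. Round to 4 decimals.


Step 1: Try lambda = 0 (constraint inactive).
x_unc = -10/(2*6) = -0.8333
Check: 7*-0.8333 = -5.8331 < 13 -- violated!
Step 2: Constraint must be active: 7*x = 13
x* = 13/7 = 1.8571 (rounded; the exact value 13/7 is used below)
lambda = (2*6*(13/7) + 10)/7 = 4.6122
Step 3: Compute optimal value.
f(x*) = 6*(13/7)^2 + 10*(13/7) = 39.2653


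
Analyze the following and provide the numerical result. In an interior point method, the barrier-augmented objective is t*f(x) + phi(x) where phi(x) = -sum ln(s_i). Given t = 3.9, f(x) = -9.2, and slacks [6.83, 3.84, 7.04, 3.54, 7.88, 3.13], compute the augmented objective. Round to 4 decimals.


Step 1: Compute log-barrier.
ln values: [1.9213, 1.3455, 1.9516, 1.2641, 2.0643, 1.141]
phi = -(1.9213 + 1.3455 + 1.9516 + 1.2641 + 2.0643 + 1.141) = -9.6879
Step 2: Compute augmented objective.
t*f(x) = 3.9*-9.2 = -35.88
Total = -35.88 - 9.6879 = -45.5679


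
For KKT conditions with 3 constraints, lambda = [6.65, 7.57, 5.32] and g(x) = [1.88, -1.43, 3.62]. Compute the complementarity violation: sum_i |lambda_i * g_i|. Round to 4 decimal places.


KKT complementary slackness check:
lambda_1 * g_1 = 6.65 * 1.88 = 12.502
lambda_2 * g_2 = 7.57 * -1.43 = -10.8251
lambda_3 * g_3 = 5.32 * 3.62 = 19.2584
Total violation = 12.502 + 10.8251 + 19.2584 = 42.5855


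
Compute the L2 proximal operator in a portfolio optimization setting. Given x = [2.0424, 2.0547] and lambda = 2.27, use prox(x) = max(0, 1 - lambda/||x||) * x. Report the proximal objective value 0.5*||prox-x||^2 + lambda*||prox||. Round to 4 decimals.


Step 1: Compute ||x||.
||x|| = 2.8971
Step 2: Compute scaling factor.
scale = max(0, 1 - 2.27/2.8971) = 0.2165
Step 3: prox(x) = [0.4421, 0.4448]
||prox(x)|| = 0.6271
Step 4: Proximal objective.
0.5*||prox-x||^2 = 2.5765
lambda*||prox|| = 1.4235
Total = 4.0
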